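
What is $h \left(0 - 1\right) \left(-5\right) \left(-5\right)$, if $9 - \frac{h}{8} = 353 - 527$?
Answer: $-36600$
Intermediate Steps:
$h = 1464$ ($h = 72 - 8 \left(353 - 527\right) = 72 - -1392 = 72 + 1392 = 1464$)
$h \left(0 - 1\right) \left(-5\right) \left(-5\right) = 1464 \left(0 - 1\right) \left(-5\right) \left(-5\right) = 1464 \left(-1\right) \left(-5\right) \left(-5\right) = 1464 \cdot 5 \left(-5\right) = 1464 \left(-25\right) = -36600$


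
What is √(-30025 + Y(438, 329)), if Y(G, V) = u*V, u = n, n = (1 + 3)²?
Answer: I*√24761 ≈ 157.36*I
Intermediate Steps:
n = 16 (n = 4² = 16)
u = 16
Y(G, V) = 16*V
√(-30025 + Y(438, 329)) = √(-30025 + 16*329) = √(-30025 + 5264) = √(-24761) = I*√24761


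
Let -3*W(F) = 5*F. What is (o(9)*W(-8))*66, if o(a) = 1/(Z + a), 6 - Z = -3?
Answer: 440/9 ≈ 48.889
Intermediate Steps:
Z = 9 (Z = 6 - 1*(-3) = 6 + 3 = 9)
W(F) = -5*F/3
o(a) = 1/(9 + a)
(o(9)*W(-8))*66 = ((-5/3*(-8))/(9 + 9))*66 = ((40/3)/18)*66 = ((1/18)*(40/3))*66 = (20/27)*66 = 440/9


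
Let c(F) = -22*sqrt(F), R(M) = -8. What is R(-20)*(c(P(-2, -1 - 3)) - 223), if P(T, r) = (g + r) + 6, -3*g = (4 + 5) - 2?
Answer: 1784 + 176*I*sqrt(3)/3 ≈ 1784.0 + 101.61*I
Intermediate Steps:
g = -7/3 (g = -((4 + 5) - 2)/3 = -(9 - 2)/3 = -1/3*7 = -7/3 ≈ -2.3333)
P(T, r) = 11/3 + r (P(T, r) = (-7/3 + r) + 6 = 11/3 + r)
R(-20)*(c(P(-2, -1 - 3)) - 223) = -8*(-22*sqrt(11/3 + (-1 - 3)) - 223) = -8*(-22*sqrt(11/3 - 4) - 223) = -8*(-22*I*sqrt(3)/3 - 223) = -8*(-223 - 22*I*sqrt(3)/3) = 1784 + 176*I*sqrt(3)/3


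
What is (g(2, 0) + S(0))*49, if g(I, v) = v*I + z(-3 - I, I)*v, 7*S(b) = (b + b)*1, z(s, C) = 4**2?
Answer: 0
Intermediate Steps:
z(s, C) = 16
S(b) = 2*b/7 (S(b) = ((b + b)*1)/7 = ((2*b)*1)/7 = (2*b)/7 = 2*b/7)
g(I, v) = 16*v + I*v (g(I, v) = v*I + 16*v = I*v + 16*v = 16*v + I*v)
(g(2, 0) + S(0))*49 = (0*(16 + 2) + (2/7)*0)*49 = (0*18 + 0)*49 = (0 + 0)*49 = 0*49 = 0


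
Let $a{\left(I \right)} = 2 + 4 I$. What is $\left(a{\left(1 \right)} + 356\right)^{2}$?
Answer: $131044$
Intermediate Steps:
$\left(a{\left(1 \right)} + 356\right)^{2} = \left(\left(2 + 4 \cdot 1\right) + 356\right)^{2} = \left(\left(2 + 4\right) + 356\right)^{2} = \left(6 + 356\right)^{2} = 362^{2} = 131044$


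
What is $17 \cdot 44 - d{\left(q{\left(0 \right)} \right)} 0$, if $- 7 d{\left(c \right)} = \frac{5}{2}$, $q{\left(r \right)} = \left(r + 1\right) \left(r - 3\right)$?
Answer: $0$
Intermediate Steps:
$q{\left(r \right)} = \left(1 + r\right) \left(-3 + r\right)$
$d{\left(c \right)} = - \frac{5}{14}$ ($d{\left(c \right)} = - \frac{5 \cdot \frac{1}{2}}{7} = \left(- \frac{1}{7}\right) \frac{5}{2} = - \frac{5}{14}$)
$17 \cdot 44 - d{\left(q{\left(0 \right)} \right)} 0 = 17 \cdot 44 \left(-1\right) \left(- \frac{5}{14}\right) 0 = 748 \cdot \frac{5}{14} \cdot 0 = 748 \cdot 0 = 0$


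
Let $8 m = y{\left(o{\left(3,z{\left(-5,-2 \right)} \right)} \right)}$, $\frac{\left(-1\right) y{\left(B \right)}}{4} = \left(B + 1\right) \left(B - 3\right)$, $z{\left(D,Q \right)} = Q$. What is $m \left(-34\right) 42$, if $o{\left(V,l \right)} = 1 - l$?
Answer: $0$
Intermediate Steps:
$y{\left(B \right)} = - 4 \left(1 + B\right) \left(-3 + B\right)$ ($y{\left(B \right)} = - 4 \left(B + 1\right) \left(B - 3\right) = - 4 \left(1 + B\right) \left(-3 + B\right)$)
$m = 0$ ($m = \frac{12 - 4 \left(1 - -2\right)^{2} + 8 \left(1 - -2\right)}{8} = \frac{12 - 4 \left(1 + 2\right)^{2} + 8 \left(1 + 2\right)}{8} = \frac{12 - 4 \cdot 3^{2} + 8 \cdot 3}{8} = \frac{12 - 36 + 24}{8} = \frac{1}{8} \cdot 0 = 0$)
$m \left(-34\right) 42 = 0 \left(-34\right) 42 = 0 \cdot 42 = 0$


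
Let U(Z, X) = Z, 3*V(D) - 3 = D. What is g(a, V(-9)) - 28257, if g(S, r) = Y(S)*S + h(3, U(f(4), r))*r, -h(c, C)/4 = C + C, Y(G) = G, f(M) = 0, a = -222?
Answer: 21027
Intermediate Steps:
V(D) = 1 + D/3
h(c, C) = -8*C (h(c, C) = -4*(C + C) = -8*C)
g(S, r) = S**2 (g(S, r) = S*S + (-8*0)*r = S**2 + 0*r = S**2 + 0 = S**2)
g(a, V(-9)) - 28257 = (-222)**2 - 28257 = 49284 - 28257 = 21027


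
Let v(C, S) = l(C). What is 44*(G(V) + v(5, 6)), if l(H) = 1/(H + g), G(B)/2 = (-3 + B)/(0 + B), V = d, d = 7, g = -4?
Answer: 660/7 ≈ 94.286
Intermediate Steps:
V = 7
G(B) = 2*(-3 + B)/B (G(B) = 2*((-3 + B)/(0 + B)) = 2*((-3 + B)/B) = 2*(-3 + B)/B)
l(H) = 1/(-4 + H) (l(H) = 1/(H - 4) = 1/(-4 + H))
v(C, S) = 1/(-4 + C)
44*(G(V) + v(5, 6)) = 44*((2 - 6/7) + 1/(-4 + 5)) = 44*((2 - 6*⅐) + 1/1) = 44*((2 - 6/7) + 1) = 44*(8/7 + 1) = 44*(15/7) = 660/7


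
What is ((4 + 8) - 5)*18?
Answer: 126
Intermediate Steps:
((4 + 8) - 5)*18 = (12 - 5)*18 = 7*18 = 126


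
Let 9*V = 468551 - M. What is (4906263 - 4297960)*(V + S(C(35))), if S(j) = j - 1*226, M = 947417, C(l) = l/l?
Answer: -97509145991/3 ≈ -3.2503e+10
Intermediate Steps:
C(l) = 1
V = -159622/3 (V = (468551 - 1*947417)/9 = (468551 - 947417)/9 = (⅑)*(-478866) = -159622/3 ≈ -53207.)
S(j) = -226 + j (S(j) = j - 226 = -226 + j)
(4906263 - 4297960)*(V + S(C(35))) = (4906263 - 4297960)*(-159622/3 + (-226 + 1)) = 608303*(-159622/3 - 225) = 608303*(-160297/3) = -97509145991/3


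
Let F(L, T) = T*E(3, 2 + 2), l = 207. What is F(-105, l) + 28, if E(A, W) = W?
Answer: 856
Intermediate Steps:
F(L, T) = 4*T (F(L, T) = T*(2 + 2) = T*4 = 4*T)
F(-105, l) + 28 = 4*207 + 28 = 828 + 28 = 856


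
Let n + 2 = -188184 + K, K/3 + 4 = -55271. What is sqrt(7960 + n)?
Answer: I*sqrt(346051) ≈ 588.26*I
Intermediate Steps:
K = -165825 (K = -12 + 3*(-55271) = -12 - 165813 = -165825)
n = -354011 (n = -2 + (-188184 - 165825) = -2 - 354009 = -354011)
sqrt(7960 + n) = sqrt(7960 - 354011) = sqrt(-346051) = I*sqrt(346051)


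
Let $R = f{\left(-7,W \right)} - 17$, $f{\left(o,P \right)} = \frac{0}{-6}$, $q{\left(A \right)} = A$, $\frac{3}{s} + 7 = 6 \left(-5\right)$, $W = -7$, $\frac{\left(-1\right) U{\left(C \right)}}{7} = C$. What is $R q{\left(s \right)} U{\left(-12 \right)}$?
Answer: $\frac{4284}{37} \approx 115.78$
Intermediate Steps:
$U{\left(C \right)} = - 7 C$
$s = - \frac{3}{37}$ ($s = \frac{3}{-7 + 6 \left(-5\right)} = \frac{3}{-7 - 30} = \frac{3}{-37} = 3 \left(- \frac{1}{37}\right) = - \frac{3}{37} \approx -0.081081$)
$f{\left(o,P \right)} = 0$ ($f{\left(o,P \right)} = 0 \left(- \frac{1}{6}\right) = 0$)
$R = -17$ ($R = 0 - 17 = -17$)
$R q{\left(s \right)} U{\left(-12 \right)} = \left(-17\right) \left(- \frac{3}{37}\right) \left(\left(-7\right) \left(-12\right)\right) = \frac{51}{37} \cdot 84 = \frac{4284}{37}$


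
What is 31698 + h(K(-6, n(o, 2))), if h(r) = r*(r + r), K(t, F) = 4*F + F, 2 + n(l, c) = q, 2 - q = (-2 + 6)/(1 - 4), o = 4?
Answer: 286082/9 ≈ 31787.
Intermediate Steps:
q = 10/3 (q = 2 - (-2 + 6)/(1 - 4) = 2 - 4/(-3) = 2 - 4*(-1)/3 = 2 - 1*(-4/3) = 2 + 4/3 = 10/3 ≈ 3.3333)
n(l, c) = 4/3 (n(l, c) = -2 + 10/3 = 4/3)
K(t, F) = 5*F
h(r) = 2*r² (h(r) = r*(2*r) = 2*r²)
31698 + h(K(-6, n(o, 2))) = 31698 + 2*(5*(4/3))² = 31698 + 2*(20/3)² = 31698 + 2*(400/9) = 31698 + 800/9 = 286082/9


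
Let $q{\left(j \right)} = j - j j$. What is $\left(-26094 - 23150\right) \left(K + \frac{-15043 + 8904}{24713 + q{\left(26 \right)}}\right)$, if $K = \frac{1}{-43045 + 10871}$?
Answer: $\frac{374141231606}{29777037} \approx 12565.0$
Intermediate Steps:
$q{\left(j \right)} = j - j^{2}$
$K = - \frac{1}{32174}$ ($K = \frac{1}{-32174} = - \frac{1}{32174} \approx -3.1081 \cdot 10^{-5}$)
$\left(-26094 - 23150\right) \left(K + \frac{-15043 + 8904}{24713 + q{\left(26 \right)}}\right) = \left(-26094 - 23150\right) \left(- \frac{1}{32174} + \frac{-15043 + 8904}{24713 + 26 \left(1 - 26\right)}\right) = - 49244 \left(- \frac{1}{32174} - \frac{6139}{24713 + 26 \left(1 - 26\right)}\right) = - 49244 \left(- \frac{1}{32174} - \frac{6139}{24713 + 26 \left(-25\right)}\right) = - 49244 \left(- \frac{1}{32174} - \frac{6139}{24713 - 650}\right) = - 49244 \left(- \frac{1}{32174} - \frac{6139}{24063}\right) = \left(-49244\right) \left(- \frac{197540249}{774202962}\right) = \frac{374141231606}{29777037}$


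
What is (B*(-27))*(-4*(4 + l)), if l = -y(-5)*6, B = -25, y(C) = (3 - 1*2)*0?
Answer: -10800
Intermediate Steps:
y(C) = 0 (y(C) = (3 - 2)*0 = 1*0 = 0)
l = 0 (l = -1*0*6 = 0*6 = 0)
(B*(-27))*(-4*(4 + l)) = (-25*(-27))*(-4*(4 + 0)) = 675*(-4*4) = 675*(-16) = -10800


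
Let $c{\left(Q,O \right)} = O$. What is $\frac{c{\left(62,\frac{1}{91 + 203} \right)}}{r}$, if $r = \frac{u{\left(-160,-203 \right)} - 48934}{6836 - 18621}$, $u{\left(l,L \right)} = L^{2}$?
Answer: $\frac{2357}{454230} \approx 0.005189$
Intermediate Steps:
$r = \frac{1545}{2357}$ ($r = \frac{\left(-203\right)^{2} - 48934}{6836 - 18621} = \frac{41209 - 48934}{-11785} = \left(-7725\right) \left(- \frac{1}{11785}\right) = \frac{1545}{2357} \approx 0.65549$)
$\frac{c{\left(62,\frac{1}{91 + 203} \right)}}{r} = \frac{1}{\left(91 + 203\right) \frac{1545}{2357}} = \frac{1}{294} \cdot \frac{2357}{1545} = \frac{2357}{454230}$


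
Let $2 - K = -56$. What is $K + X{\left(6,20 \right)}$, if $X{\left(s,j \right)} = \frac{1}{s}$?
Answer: $\frac{349}{6} \approx 58.167$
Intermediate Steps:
$K = 58$ ($K = 2 - -56 = 2 + 56 = 58$)
$K + X{\left(6,20 \right)} = 58 + \frac{1}{6} = \frac{349}{6}$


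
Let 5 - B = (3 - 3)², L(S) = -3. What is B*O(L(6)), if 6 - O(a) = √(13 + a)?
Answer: 30 - 5*√10 ≈ 14.189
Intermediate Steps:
B = 5 (B = 5 - (3 - 3)² = 5 - 1*0² = 5 - 1*0 = 5 + 0 = 5)
O(a) = 6 - √(13 + a)
B*O(L(6)) = 5*(6 - √(13 - 3)) = 5*(6 - √10) = 30 - 5*√10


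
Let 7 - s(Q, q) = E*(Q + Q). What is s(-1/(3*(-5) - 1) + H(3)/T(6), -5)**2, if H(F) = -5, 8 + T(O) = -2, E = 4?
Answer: 25/4 ≈ 6.2500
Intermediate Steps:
T(O) = -10 (T(O) = -8 - 2 = -10)
s(Q, q) = 7 - 8*Q (s(Q, q) = 7 - 4*(Q + Q) = 7 - 4*2*Q = 7 - 8*Q)
s(-1/(3*(-5) - 1) + H(3)/T(6), -5)**2 = (7 - 8*(-1/(3*(-5) - 1) - 5/(-10)))**2 = (7 - 8*(-1/(-15 - 1) - 5*(-1/10)))**2 = (7 - 8*(-1/(-16) + 1/2))**2 = (7 - 8*(-1*(-1/16) + 1/2))**2 = (7 - 8*(1/16 + 1/2))**2 = (7 - 8*9/16)**2 = (7 - 9/2)**2 = (5/2)**2 = 25/4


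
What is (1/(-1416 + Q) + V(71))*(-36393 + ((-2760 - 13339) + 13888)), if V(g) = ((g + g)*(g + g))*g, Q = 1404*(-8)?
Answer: -58251612961487/1054 ≈ -5.5267e+10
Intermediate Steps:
Q = -11232
V(g) = 4*g³ (V(g) = ((2*g)*(2*g))*g = (4*g²)*g = 4*g³)
(1/(-1416 + Q) + V(71))*(-36393 + ((-2760 - 13339) + 13888)) = (1/(-1416 - 11232) + 4*71³)*(-36393 + ((-2760 - 13339) + 13888)) = (1/(-12648) + 4*357911)*(-36393 + (-16099 + 13888)) = (-1/12648 + 1431644)*(-36393 - 2211) = (18107433311/12648)*(-38604) = -58251612961487/1054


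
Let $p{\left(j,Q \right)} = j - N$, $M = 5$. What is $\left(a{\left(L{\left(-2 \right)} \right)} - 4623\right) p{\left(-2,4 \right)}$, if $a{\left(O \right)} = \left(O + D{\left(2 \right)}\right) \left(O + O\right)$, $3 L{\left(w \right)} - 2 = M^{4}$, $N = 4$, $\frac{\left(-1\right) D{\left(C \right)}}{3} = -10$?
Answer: $-571674$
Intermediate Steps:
$D{\left(C \right)} = 30$ ($D{\left(C \right)} = \left(-3\right) \left(-10\right) = 30$)
$L{\left(w \right)} = 209$ ($L{\left(w \right)} = \frac{2}{3} + \frac{5^{4}}{3} = \frac{2}{3} + \frac{1}{3} \cdot 625 = \frac{2}{3} + \frac{625}{3} = 209$)
$a{\left(O \right)} = 2 O \left(30 + O\right)$ ($a{\left(O \right)} = \left(O + 30\right) \left(O + O\right) = \left(30 + O\right) 2 O = 2 O \left(30 + O\right)$)
$p{\left(j,Q \right)} = -4 + j$ ($p{\left(j,Q \right)} = j - 4 = -4 + j$)
$\left(a{\left(L{\left(-2 \right)} \right)} - 4623\right) p{\left(-2,4 \right)} = \left(2 \cdot 209 \left(30 + 209\right) - 4623\right) \left(-4 - 2\right) = \left(2 \cdot 209 \cdot 239 - 4623\right) \left(-6\right) = \left(99902 - 4623\right) \left(-6\right) = 95279 \left(-6\right) = -571674$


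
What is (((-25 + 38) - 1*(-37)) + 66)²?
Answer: 13456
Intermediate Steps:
(((-25 + 38) - 1*(-37)) + 66)² = ((13 + 37) + 66)² = (50 + 66)² = 116² = 13456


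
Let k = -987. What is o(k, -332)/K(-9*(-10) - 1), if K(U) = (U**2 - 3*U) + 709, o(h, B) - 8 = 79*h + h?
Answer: -78952/8363 ≈ -9.4406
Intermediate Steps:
o(h, B) = 8 + 80*h (o(h, B) = 8 + (79*h + h) = 8 + 80*h)
K(U) = 709 + U**2 - 3*U
o(k, -332)/K(-9*(-10) - 1) = (8 + 80*(-987))/(709 + (-9*(-10) - 1)**2 - 3*(-9*(-10) - 1)) = (8 - 78960)/(709 + (90 - 1)**2 - 3*(90 - 1)) = -78952/(709 + 89**2 - 3*89) = -78952/(709 + 7921 - 267) = -78952/8363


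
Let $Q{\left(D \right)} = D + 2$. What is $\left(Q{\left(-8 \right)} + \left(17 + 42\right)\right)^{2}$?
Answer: $2809$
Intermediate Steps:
$Q{\left(D \right)} = 2 + D$
$\left(Q{\left(-8 \right)} + \left(17 + 42\right)\right)^{2} = \left(\left(2 - 8\right) + \left(17 + 42\right)\right)^{2} = \left(-6 + 59\right)^{2} = 53^{2} = 2809$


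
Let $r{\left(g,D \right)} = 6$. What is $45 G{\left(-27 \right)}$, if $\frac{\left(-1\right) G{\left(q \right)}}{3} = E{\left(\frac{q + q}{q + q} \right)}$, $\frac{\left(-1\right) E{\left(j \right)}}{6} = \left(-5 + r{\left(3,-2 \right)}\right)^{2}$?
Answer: $810$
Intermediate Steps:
$E{\left(j \right)} = -6$ ($E{\left(j \right)} = - 6 \left(-5 + 6\right)^{2} = - 6 \cdot 1^{2} = \left(-6\right) 1 = -6$)
$G{\left(q \right)} = 18$ ($G{\left(q \right)} = \left(-3\right) \left(-6\right) = 18$)
$45 G{\left(-27 \right)} = 45 \cdot 18 = 810$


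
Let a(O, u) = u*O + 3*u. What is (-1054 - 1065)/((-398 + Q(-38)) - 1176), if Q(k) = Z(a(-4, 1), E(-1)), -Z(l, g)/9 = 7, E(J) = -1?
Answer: 2119/1637 ≈ 1.2944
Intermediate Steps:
a(O, u) = 3*u + O*u (a(O, u) = O*u + 3*u = 3*u + O*u)
Z(l, g) = -63 (Z(l, g) = -9*7 = -63)
Q(k) = -63
(-1054 - 1065)/((-398 + Q(-38)) - 1176) = (-1054 - 1065)/((-398 - 63) - 1176) = -2119/(-461 - 1176) = -2119/(-1637) = -2119*(-1/1637) = 2119/1637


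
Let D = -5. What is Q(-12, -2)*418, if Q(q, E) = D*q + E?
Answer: 24244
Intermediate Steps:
Q(q, E) = E - 5*q (Q(q, E) = -5*q + E = E - 5*q)
Q(-12, -2)*418 = (-2 - 5*(-12))*418 = (-2 + 60)*418 = 58*418 = 24244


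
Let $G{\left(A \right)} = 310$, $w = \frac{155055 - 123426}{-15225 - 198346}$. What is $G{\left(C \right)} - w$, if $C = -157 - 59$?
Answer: $\frac{66238639}{213571} \approx 310.15$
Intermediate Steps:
$C = -216$ ($C = -157 - 59 = -216$)
$w = - \frac{31629}{213571}$ ($w = \frac{31629}{-213571} = 31629 \left(- \frac{1}{213571}\right) = - \frac{31629}{213571} \approx -0.1481$)
$G{\left(C \right)} - w = 310 - - \frac{31629}{213571} = 310 + \frac{31629}{213571} = \frac{66238639}{213571}$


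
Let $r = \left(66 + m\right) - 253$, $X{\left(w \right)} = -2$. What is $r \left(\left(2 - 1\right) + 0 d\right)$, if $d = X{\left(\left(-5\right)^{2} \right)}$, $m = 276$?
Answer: $89$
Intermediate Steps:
$d = -2$
$r = 89$ ($r = \left(66 + 276\right) - 253 = 342 - 253 = 89$)
$r \left(\left(2 - 1\right) + 0 d\right) = 89 \left(\left(2 - 1\right) + 0 \left(-2\right)\right) = 89 \left(\left(2 - 1\right) + 0\right) = 89 \left(1 + 0\right) = 89 \cdot 1 = 89$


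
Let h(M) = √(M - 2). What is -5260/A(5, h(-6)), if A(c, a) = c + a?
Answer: -26300/33 + 10520*I*√2/33 ≈ -796.97 + 450.83*I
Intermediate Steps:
h(M) = √(-2 + M)
A(c, a) = a + c
-5260/A(5, h(-6)) = -5260/(√(-2 - 6) + 5) = -5260/(√(-8) + 5) = -5260/(2*I*√2 + 5) = -5260/(5 + 2*I*√2)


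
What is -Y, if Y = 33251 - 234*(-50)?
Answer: -44951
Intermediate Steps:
Y = 44951 (Y = 33251 - 1*(-11700) = 33251 + 11700 = 44951)
-Y = -1*44951 = -44951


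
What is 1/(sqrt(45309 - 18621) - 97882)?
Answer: -48941/4790429618 - 2*sqrt(417)/2395214809 ≈ -1.0233e-5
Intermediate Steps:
1/(sqrt(45309 - 18621) - 97882) = 1/(sqrt(26688) - 97882) = 1/(8*sqrt(417) - 97882) = 1/(-97882 + 8*sqrt(417))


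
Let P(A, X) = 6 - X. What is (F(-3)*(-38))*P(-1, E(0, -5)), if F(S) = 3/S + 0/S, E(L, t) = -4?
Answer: 380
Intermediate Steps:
F(S) = 3/S (F(S) = 3/S + 0 = 3/S)
(F(-3)*(-38))*P(-1, E(0, -5)) = ((3/(-3))*(-38))*(6 - 1*(-4)) = ((3*(-1/3))*(-38))*(6 + 4) = -1*(-38)*10 = 38*10 = 380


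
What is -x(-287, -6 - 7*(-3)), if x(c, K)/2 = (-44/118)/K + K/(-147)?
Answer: 11006/43365 ≈ 0.25380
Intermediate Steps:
x(c, K) = -44/(59*K) - 2*K/147 (x(c, K) = 2*((-44/118)/K + K/(-147)) = 2*((-44*1/118)/K + K*(-1/147)) = 2*(-22/(59*K) - K/147) = -44/(59*K) - 2*K/147)
-x(-287, -6 - 7*(-3)) = -2*(-3234 - 59*(-6 - 7*(-3))²)/(8673*(-6 - 7*(-3))) = -2*(-3234 - 59*(-6 + 21)²)/(8673*(-6 + 21)) = -2*(-3234 - 59*15²)/(8673*15) = -2*(-3234 - 59*225)/(8673*15) = -2*(-3234 - 13275)/(8673*15) = -2*(-16509)/(8673*15) = -1*(-11006/43365) = 11006/43365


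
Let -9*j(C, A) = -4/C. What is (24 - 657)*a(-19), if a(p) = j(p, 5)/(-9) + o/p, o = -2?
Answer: -35026/513 ≈ -68.277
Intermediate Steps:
j(C, A) = 4/(9*C) (j(C, A) = -(-4)/(9*C) = 4/(9*C))
a(p) = -166/(81*p) (a(p) = (4/(9*p))/(-9) - 2/p = (4/(9*p))*(-⅑) - 2/p = -4/(81*p) - 2/p = -166/(81*p))
(24 - 657)*a(-19) = (24 - 657)*(-166/81/(-19)) = -(-35026)*(-1)/(27*19) = -633*166/1539 = -35026/513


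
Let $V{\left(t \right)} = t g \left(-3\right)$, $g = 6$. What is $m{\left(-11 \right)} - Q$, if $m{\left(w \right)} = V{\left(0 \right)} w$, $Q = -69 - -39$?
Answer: $30$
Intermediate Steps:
$V{\left(t \right)} = - 18 t$ ($V{\left(t \right)} = t 6 \left(-3\right) = 6 t \left(-3\right) = - 18 t$)
$Q = -30$ ($Q = -69 + 39 = -30$)
$m{\left(w \right)} = 0$ ($m{\left(w \right)} = \left(-18\right) 0 w = 0 w = 0$)
$m{\left(-11 \right)} - Q = 0 - -30 = 0 + 30 = 30$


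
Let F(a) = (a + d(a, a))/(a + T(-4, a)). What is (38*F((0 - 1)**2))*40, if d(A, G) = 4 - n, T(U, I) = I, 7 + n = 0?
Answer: 9120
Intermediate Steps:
n = -7 (n = -7 + 0 = -7)
d(A, G) = 11 (d(A, G) = 4 - 1*(-7) = 4 + 7 = 11)
F(a) = (11 + a)/(2*a) (F(a) = (a + 11)/(a + a) = (11 + a)/((2*a)) = (11 + a)*(1/(2*a)) = (11 + a)/(2*a))
(38*F((0 - 1)**2))*40 = (38*((11 + (0 - 1)**2)/(2*((0 - 1)**2))))*40 = (38*((11 + (-1)**2)/(2*((-1)**2))))*40 = (38*((1/2)*(11 + 1)/1))*40 = (38*((1/2)*1*12))*40 = (38*6)*40 = 228*40 = 9120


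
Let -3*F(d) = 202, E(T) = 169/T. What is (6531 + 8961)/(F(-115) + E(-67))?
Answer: -3113892/14041 ≈ -221.77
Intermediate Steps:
F(d) = -202/3 (F(d) = -1/3*202 = -202/3)
(6531 + 8961)/(F(-115) + E(-67)) = (6531 + 8961)/(-202/3 + 169/(-67)) = 15492/(-202/3 + 169*(-1/67)) = 15492/(-202/3 - 169/67) = 15492/(-14041/201) = 15492*(-201/14041) = -3113892/14041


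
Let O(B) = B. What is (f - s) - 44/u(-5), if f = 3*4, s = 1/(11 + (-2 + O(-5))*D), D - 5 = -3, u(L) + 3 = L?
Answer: 107/6 ≈ 17.833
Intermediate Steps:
u(L) = -3 + L
D = 2 (D = 5 - 3 = 2)
s = -1/3 (s = 1/(11 + (-2 - 5)*2) = 1/(11 - 7*2) = 1/(11 - 14) = 1/(-3) = -1/3 ≈ -0.33333)
f = 12
(f - s) - 44/u(-5) = (12 - 1*(-1/3)) - 44/(-3 - 5) = (12 + 1/3) - 44/(-8) = 37/3 - 1/8*(-44) = 37/3 + 11/2 = 107/6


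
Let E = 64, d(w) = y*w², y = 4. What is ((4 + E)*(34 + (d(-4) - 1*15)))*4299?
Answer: 24263556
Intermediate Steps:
d(w) = 4*w²
((4 + E)*(34 + (d(-4) - 1*15)))*4299 = ((4 + 64)*(34 + (4*(-4)² - 1*15)))*4299 = (68*(34 + (4*16 - 15)))*4299 = (68*(34 + (64 - 15)))*4299 = (68*(34 + 49))*4299 = (68*83)*4299 = 5644*4299 = 24263556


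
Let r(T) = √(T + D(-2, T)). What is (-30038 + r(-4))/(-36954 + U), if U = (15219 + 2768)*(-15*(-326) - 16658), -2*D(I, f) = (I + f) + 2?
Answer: 15019/105853985 - I*√2/211707970 ≈ 0.00014188 - 6.68e-9*I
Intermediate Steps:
D(I, f) = -1 - I/2 - f/2 (D(I, f) = -((I + f) + 2)/2 = -(2 + I + f)/2 = -1 - I/2 - f/2)
U = -211671016 (U = 17987*(4890 - 16658) = 17987*(-11768) = -211671016)
r(T) = √2*√T/2 (r(T) = √(T + (-1 - ½*(-2) - T/2)) = √(T + (-1 + 1 - T/2)) = √(T - T/2) = √(T/2) = √2*√T/2)
(-30038 + r(-4))/(-36954 + U) = (-30038 + √2*√(-4)/2)/(-36954 - 211671016) = (-30038 + √2*(2*I)/2)/(-211707970) = (-30038 + I*√2)*(-1/211707970) = 15019/105853985 - I*√2/211707970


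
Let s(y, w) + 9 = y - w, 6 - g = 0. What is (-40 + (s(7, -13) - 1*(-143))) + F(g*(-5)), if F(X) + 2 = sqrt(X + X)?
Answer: 112 + 2*I*sqrt(15) ≈ 112.0 + 7.746*I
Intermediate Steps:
g = 6 (g = 6 - 1*0 = 6 + 0 = 6)
s(y, w) = -9 + y - w (s(y, w) = -9 + (y - w) = -9 + y - w)
F(X) = -2 + sqrt(2)*sqrt(X) (F(X) = -2 + sqrt(X + X) = -2 + sqrt(2*X) = -2 + sqrt(2)*sqrt(X))
(-40 + (s(7, -13) - 1*(-143))) + F(g*(-5)) = (-40 + ((-9 + 7 - 1*(-13)) - 1*(-143))) + (-2 + sqrt(2)*sqrt(6*(-5))) = (-40 + ((-9 + 7 + 13) + 143)) + (-2 + sqrt(2)*sqrt(-30)) = (-40 + (11 + 143)) + (-2 + sqrt(2)*(I*sqrt(30))) = (-40 + 154) + (-2 + 2*I*sqrt(15)) = 114 + (-2 + 2*I*sqrt(15)) = 112 + 2*I*sqrt(15)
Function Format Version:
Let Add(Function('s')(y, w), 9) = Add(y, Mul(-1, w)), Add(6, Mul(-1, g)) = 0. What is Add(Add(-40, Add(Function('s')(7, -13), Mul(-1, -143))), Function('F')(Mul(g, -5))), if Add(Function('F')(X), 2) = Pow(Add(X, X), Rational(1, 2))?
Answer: Add(112, Mul(2, I, Pow(15, Rational(1, 2)))) ≈ Add(112.00, Mul(7.7460, I))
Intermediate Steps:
g = 6 (g = Add(6, Mul(-1, 0)) = Add(6, 0) = 6)
Function('s')(y, w) = Add(-9, y, Mul(-1, w)) (Function('s')(y, w) = Add(-9, Add(y, Mul(-1, w))) = Add(-9, y, Mul(-1, w)))
Function('F')(X) = Add(-2, Mul(Pow(2, Rational(1, 2)), Pow(X, Rational(1, 2)))) (Function('F')(X) = Add(-2, Pow(Add(X, X), Rational(1, 2))) = Add(-2, Pow(Mul(2, X), Rational(1, 2))) = Add(-2, Mul(Pow(2, Rational(1, 2)), Pow(X, Rational(1, 2)))))
Add(Add(-40, Add(Function('s')(7, -13), Mul(-1, -143))), Function('F')(Mul(g, -5))) = Add(Add(-40, Add(Add(-9, 7, Mul(-1, -13)), Mul(-1, -143))), Add(-2, Mul(Pow(2, Rational(1, 2)), Pow(Mul(6, -5), Rational(1, 2))))) = Add(Add(-40, Add(Add(-9, 7, 13), 143)), Add(-2, Mul(Pow(2, Rational(1, 2)), Pow(-30, Rational(1, 2))))) = Add(Add(-40, Add(11, 143)), Add(-2, Mul(Pow(2, Rational(1, 2)), Mul(I, Pow(30, Rational(1, 2)))))) = Add(Add(-40, 154), Add(-2, Mul(2, I, Pow(15, Rational(1, 2))))) = Add(114, Add(-2, Mul(2, I, Pow(15, Rational(1, 2))))) = Add(112, Mul(2, I, Pow(15, Rational(1, 2))))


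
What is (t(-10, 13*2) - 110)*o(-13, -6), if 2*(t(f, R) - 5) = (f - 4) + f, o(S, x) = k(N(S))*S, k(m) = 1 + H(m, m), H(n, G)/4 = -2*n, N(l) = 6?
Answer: -71487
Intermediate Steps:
H(n, G) = -8*n (H(n, G) = 4*(-2*n) = -8*n)
k(m) = 1 - 8*m
o(S, x) = -47*S (o(S, x) = (1 - 8*6)*S = (1 - 48)*S = -47*S)
t(f, R) = 3 + f (t(f, R) = 5 + ((f - 4) + f)/2 = 5 + ((-4 + f) + f)/2 = 5 + (-4 + 2*f)/2 = 5 + (-2 + f) = 3 + f)
(t(-10, 13*2) - 110)*o(-13, -6) = ((3 - 10) - 110)*(-47*(-13)) = (-7 - 110)*611 = -117*611 = -71487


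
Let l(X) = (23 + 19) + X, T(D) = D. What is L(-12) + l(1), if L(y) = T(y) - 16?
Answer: 15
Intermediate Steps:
l(X) = 42 + X
L(y) = -16 + y (L(y) = y - 16 = -16 + y)
L(-12) + l(1) = (-16 - 12) + (42 + 1) = -28 + 43 = 15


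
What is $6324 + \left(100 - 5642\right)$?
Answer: $782$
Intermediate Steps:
$6324 + \left(100 - 5642\right) = 6324 - 5542 = 782$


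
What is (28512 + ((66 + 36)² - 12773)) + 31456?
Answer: 57599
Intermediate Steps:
(28512 + ((66 + 36)² - 12773)) + 31456 = (28512 + (102² - 12773)) + 31456 = (28512 + (10404 - 12773)) + 31456 = (28512 - 2369) + 31456 = 26143 + 31456 = 57599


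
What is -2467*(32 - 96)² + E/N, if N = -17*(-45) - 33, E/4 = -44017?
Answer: -1849228273/183 ≈ -1.0105e+7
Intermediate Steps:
E = -176068 (E = 4*(-44017) = -176068)
N = 732 (N = 765 - 33 = 732)
-2467*(32 - 96)² + E/N = -2467*(32 - 96)² - 176068/732 = -2467/((1/(-64))²) - 176068*1/732 = -2467/((-1/64)²) - 44017/183 = -2467/1/4096 - 44017/183 = -2467*4096 - 44017/183 = -10104832 - 44017/183 = -1849228273/183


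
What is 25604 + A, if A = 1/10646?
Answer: 272580185/10646 ≈ 25604.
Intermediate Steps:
A = 1/10646 ≈ 9.3932e-5
25604 + A = 25604 + 1/10646 = 272580185/10646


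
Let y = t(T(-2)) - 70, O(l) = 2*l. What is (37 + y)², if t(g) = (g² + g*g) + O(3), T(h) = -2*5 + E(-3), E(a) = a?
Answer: 96721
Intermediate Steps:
T(h) = -13 (T(h) = -2*5 - 3 = -10 - 3 = -13)
t(g) = 6 + 2*g² (t(g) = (g² + g*g) + 2*3 = (g² + g²) + 6 = 2*g² + 6 = 6 + 2*g²)
y = 274 (y = (6 + 2*(-13)²) - 70 = (6 + 2*169) - 70 = (6 + 338) - 70 = 344 - 70 = 274)
(37 + y)² = (37 + 274)² = 311² = 96721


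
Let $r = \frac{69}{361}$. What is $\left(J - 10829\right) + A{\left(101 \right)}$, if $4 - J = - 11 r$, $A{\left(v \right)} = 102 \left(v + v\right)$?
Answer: $\frac{3530978}{361} \approx 9781.1$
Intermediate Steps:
$r = \frac{69}{361}$ ($r = 69 \cdot \frac{1}{361} = \frac{69}{361} \approx 0.19114$)
$A{\left(v \right)} = 204 v$ ($A{\left(v \right)} = 102 \cdot 2 v = 204 v$)
$J = \frac{2203}{361}$ ($J = 4 - \left(-11\right) \frac{69}{361} = 4 - - \frac{759}{361} = 4 + \frac{759}{361} = \frac{2203}{361} \approx 6.1025$)
$\left(J - 10829\right) + A{\left(101 \right)} = \left(\frac{2203}{361} - 10829\right) + 204 \cdot 101 = \left(\frac{2203}{361} - 10829\right) + 20604 = - \frac{3907066}{361} + 20604 = \frac{3530978}{361}$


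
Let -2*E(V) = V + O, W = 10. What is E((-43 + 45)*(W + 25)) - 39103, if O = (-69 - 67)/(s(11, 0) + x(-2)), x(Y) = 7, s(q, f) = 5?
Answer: -117397/3 ≈ -39132.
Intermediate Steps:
O = -34/3 (O = (-69 - 67)/(5 + 7) = -136/12 = -136*1/12 = -34/3 ≈ -11.333)
E(V) = 17/3 - V/2 (E(V) = -(V - 34/3)/2 = -(-34/3 + V)/2 = 17/3 - V/2)
E((-43 + 45)*(W + 25)) - 39103 = (17/3 - (-43 + 45)*(10 + 25)/2) - 39103 = (17/3 - 35) - 39103 = -88/3 - 39103 = -117397/3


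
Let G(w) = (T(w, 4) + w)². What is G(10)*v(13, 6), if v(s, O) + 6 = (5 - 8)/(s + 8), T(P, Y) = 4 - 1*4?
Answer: -4300/7 ≈ -614.29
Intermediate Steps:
T(P, Y) = 0 (T(P, Y) = 4 - 4 = 0)
v(s, O) = -6 - 3/(8 + s) (v(s, O) = -6 + (5 - 8)/(s + 8) = -6 - 3/(8 + s))
G(w) = w² (G(w) = (0 + w)² = w²)
G(10)*v(13, 6) = 10²*(3*(-17 - 2*13)/(8 + 13)) = 100*(3*(-17 - 26)/21) = 100*(3*(1/21)*(-43)) = 100*(-43/7) = -4300/7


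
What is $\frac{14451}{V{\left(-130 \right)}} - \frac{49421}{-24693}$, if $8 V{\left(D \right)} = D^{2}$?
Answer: $\frac{922480811}{104327925} \approx 8.8421$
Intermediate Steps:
$V{\left(D \right)} = \frac{D^{2}}{8}$
$\frac{14451}{V{\left(-130 \right)}} - \frac{49421}{-24693} = \frac{14451}{\frac{1}{8} \left(-130\right)^{2}} - \frac{49421}{-24693} = \frac{14451}{\frac{1}{8} \cdot 16900} - - \frac{49421}{24693} = \frac{14451}{\frac{4225}{2}} + \frac{49421}{24693} = 14451 \cdot \frac{2}{4225} + \frac{49421}{24693} = \frac{28902}{4225} + \frac{49421}{24693} = \frac{922480811}{104327925}$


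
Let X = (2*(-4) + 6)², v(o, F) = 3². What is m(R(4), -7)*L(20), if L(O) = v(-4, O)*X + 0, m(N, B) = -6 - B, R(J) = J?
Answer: 36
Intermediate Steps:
v(o, F) = 9
X = 4 (X = (-8 + 6)² = (-2)² = 4)
L(O) = 36 (L(O) = 9*4 + 0 = 36 + 0 = 36)
m(R(4), -7)*L(20) = (-6 - 1*(-7))*36 = (-6 + 7)*36 = 1*36 = 36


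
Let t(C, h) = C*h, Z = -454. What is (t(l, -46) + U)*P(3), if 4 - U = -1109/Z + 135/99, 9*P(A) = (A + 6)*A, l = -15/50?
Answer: 1048263/24970 ≈ 41.981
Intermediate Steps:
l = -3/10 (l = -15*1/50 = -3/10 ≈ -0.30000)
P(A) = A*(6 + A)/9 (P(A) = ((A + 6)*A)/9 = ((6 + A)*A)/9 = (A*(6 + A))/9 = A*(6 + A)/9)
U = 967/4994 (U = 4 - (-1109/(-454) + 135/99) = 4 - (-1109*(-1/454) + 135*(1/99)) = 4 - (1109/454 + 15/11) = 4 - 1*19009/4994 = 4 - 19009/4994 = 967/4994 ≈ 0.19363)
(t(l, -46) + U)*P(3) = (-3/10*(-46) + 967/4994)*((⅑)*3*(6 + 3)) = (69/5 + 967/4994)*((⅑)*3*9) = (349421/24970)*3 = 1048263/24970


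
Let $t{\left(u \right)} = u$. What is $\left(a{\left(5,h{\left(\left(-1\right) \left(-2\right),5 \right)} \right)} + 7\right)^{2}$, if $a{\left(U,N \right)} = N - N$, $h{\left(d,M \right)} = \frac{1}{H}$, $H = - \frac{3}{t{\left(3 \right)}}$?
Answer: $49$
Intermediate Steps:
$H = -1$ ($H = - \frac{3}{3} = \left(-3\right) \frac{1}{3} = -1$)
$h{\left(d,M \right)} = -1$ ($h{\left(d,M \right)} = \frac{1}{-1} = -1$)
$a{\left(U,N \right)} = 0$
$\left(a{\left(5,h{\left(\left(-1\right) \left(-2\right),5 \right)} \right)} + 7\right)^{2} = \left(0 + 7\right)^{2} = 7^{2} = 49$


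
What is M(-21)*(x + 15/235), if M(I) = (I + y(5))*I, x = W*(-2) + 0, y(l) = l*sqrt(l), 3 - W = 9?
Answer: 250047/47 - 59535*sqrt(5)/47 ≈ 2487.7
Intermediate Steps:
W = -6 (W = 3 - 1*9 = 3 - 9 = -6)
y(l) = l**(3/2)
x = 12 (x = -6*(-2) + 0 = 12 + 0 = 12)
M(I) = I*(I + 5*sqrt(5)) (M(I) = (I + 5**(3/2))*I = (I + 5*sqrt(5))*I = I*(I + 5*sqrt(5)))
M(-21)*(x + 15/235) = (-21*(-21 + 5*sqrt(5)))*(12 + 15/235) = (441 - 105*sqrt(5))*(12 + 15*(1/235)) = (441 - 105*sqrt(5))*(12 + 3/47) = (441 - 105*sqrt(5))*(567/47) = 250047/47 - 59535*sqrt(5)/47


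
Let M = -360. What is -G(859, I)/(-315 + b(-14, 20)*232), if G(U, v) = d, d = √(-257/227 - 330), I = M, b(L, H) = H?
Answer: -I*√17062909/981775 ≈ -0.0042074*I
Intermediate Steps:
I = -360
d = I*√17062909/227 (d = √(-257*1/227 - 330) = √(-257/227 - 330) = √(-75167/227) = I*√17062909/227 ≈ 18.197*I)
G(U, v) = I*√17062909/227
-G(859, I)/(-315 + b(-14, 20)*232) = -I*√17062909/227/(-315 + 20*232) = -I*√17062909/227/(-315 + 4640) = -I*√17062909/227/4325 = -I*√17062909/981775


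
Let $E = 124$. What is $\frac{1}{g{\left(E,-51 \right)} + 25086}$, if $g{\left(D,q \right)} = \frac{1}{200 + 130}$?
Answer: $\frac{330}{8278381} \approx 3.9863 \cdot 10^{-5}$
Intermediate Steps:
$g{\left(D,q \right)} = \frac{1}{330}$
$\frac{1}{g{\left(E,-51 \right)} + 25086} = \frac{1}{\frac{1}{330} + 25086} = \frac{1}{\frac{8278381}{330}} = \frac{330}{8278381}$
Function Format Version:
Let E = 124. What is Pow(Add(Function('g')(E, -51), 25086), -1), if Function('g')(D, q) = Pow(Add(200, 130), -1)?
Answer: Rational(330, 8278381) ≈ 3.9863e-5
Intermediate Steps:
Function('g')(D, q) = Rational(1, 330) (Function('g')(D, q) = Pow(330, -1) = Rational(1, 330))
Pow(Add(Function('g')(E, -51), 25086), -1) = Pow(Add(Rational(1, 330), 25086), -1) = Pow(Rational(8278381, 330), -1) = Rational(330, 8278381)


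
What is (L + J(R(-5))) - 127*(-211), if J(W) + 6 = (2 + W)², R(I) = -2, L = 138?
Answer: 26929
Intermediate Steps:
J(W) = -6 + (2 + W)²
(L + J(R(-5))) - 127*(-211) = (138 + (-6 + (2 - 2)²)) - 127*(-211) = (138 + (-6 + 0²)) + 26797 = (138 + (-6 + 0)) + 26797 = (138 - 6) + 26797 = 132 + 26797 = 26929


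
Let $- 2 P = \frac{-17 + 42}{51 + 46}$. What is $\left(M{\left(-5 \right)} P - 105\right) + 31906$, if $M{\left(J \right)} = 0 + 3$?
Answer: $\frac{6169319}{194} \approx 31801.0$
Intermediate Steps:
$M{\left(J \right)} = 3$
$P = - \frac{25}{194}$ ($P = - \frac{\left(-17 + 42\right) \frac{1}{51 + 46}}{2} = - \frac{25 \cdot \frac{1}{97}}{2} = \left(- \frac{1}{2}\right) \frac{25}{97} = - \frac{25}{194} \approx -0.12887$)
$\left(M{\left(-5 \right)} P - 105\right) + 31906 = \left(3 \left(- \frac{25}{194}\right) - 105\right) + 31906 = \left(- \frac{75}{194} - 105\right) + 31906 = - \frac{20445}{194} + 31906 = \frac{6169319}{194}$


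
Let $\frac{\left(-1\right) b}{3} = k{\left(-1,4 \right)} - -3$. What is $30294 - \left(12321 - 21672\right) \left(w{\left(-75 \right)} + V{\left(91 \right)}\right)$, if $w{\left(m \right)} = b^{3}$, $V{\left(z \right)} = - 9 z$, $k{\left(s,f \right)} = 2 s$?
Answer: $-7880652$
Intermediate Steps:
$b = -3$ ($b = - 3 \left(2 \left(-1\right) - -3\right) = - 3 \left(-2 + 3\right) = \left(-3\right) 1 = -3$)
$w{\left(m \right)} = -27$ ($w{\left(m \right)} = \left(-3\right)^{3} = -27$)
$30294 - \left(12321 - 21672\right) \left(w{\left(-75 \right)} + V{\left(91 \right)}\right) = 30294 - \left(12321 - 21672\right) \left(-27 - 819\right) = 30294 - - 9351 \left(-27 - 819\right) = 30294 - \left(-9351\right) \left(-846\right) = 30294 - 7910946 = -7880652$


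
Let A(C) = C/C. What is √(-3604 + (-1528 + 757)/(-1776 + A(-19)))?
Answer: I*√454139359/355 ≈ 60.03*I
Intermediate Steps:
A(C) = 1
√(-3604 + (-1528 + 757)/(-1776 + A(-19))) = √(-3604 + (-1528 + 757)/(-1776 + 1)) = √(-3604 - 771/(-1775)) = √(-3604 - 771*(-1/1775)) = √(-3604 + 771/1775) = √(-6396329/1775) = I*√454139359/355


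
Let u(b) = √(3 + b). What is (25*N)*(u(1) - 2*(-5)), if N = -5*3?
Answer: -4500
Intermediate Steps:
N = -15
(25*N)*(u(1) - 2*(-5)) = (25*(-15))*(√(3 + 1) - 2*(-5)) = -375*(√4 - 1*(-10)) = -375*(2 + 10) = -375*12 = -4500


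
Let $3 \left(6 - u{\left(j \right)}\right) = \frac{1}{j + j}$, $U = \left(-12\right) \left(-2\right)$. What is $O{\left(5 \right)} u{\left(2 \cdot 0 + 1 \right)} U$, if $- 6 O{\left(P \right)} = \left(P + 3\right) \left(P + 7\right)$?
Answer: $-2240$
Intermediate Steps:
$U = 24$
$u{\left(j \right)} = 6 - \frac{1}{6 j}$ ($u{\left(j \right)} = 6 - \frac{1}{3 \left(j + j\right)} = 6 - \frac{1}{3 \cdot 2 j} = 6 - \frac{\frac{1}{2} \frac{1}{j}}{3} = 6 - \frac{1}{6 j}$)
$O{\left(P \right)} = - \frac{\left(3 + P\right) \left(7 + P\right)}{6}$ ($O{\left(P \right)} = - \frac{\left(P + 3\right) \left(P + 7\right)}{6} = - \frac{\left(3 + P\right) \left(7 + P\right)}{6}$)
$O{\left(5 \right)} u{\left(2 \cdot 0 + 1 \right)} U = \left(- \frac{7}{2} - \frac{25}{3} - \frac{5^{2}}{6}\right) \left(6 - \frac{1}{6 \left(2 \cdot 0 + 1\right)}\right) 24 = \left(- \frac{7}{2} - \frac{25}{3} - \frac{25}{6}\right) \left(6 - \frac{1}{6 \left(0 + 1\right)}\right) 24 = \left(- \frac{7}{2} - \frac{25}{3} - \frac{25}{6}\right) \left(6 - \frac{1}{6 \cdot 1}\right) 24 = - 16 \left(6 - \frac{1}{6}\right) 24 = \left(-16\right) \frac{35}{6} \cdot 24 = \left(- \frac{280}{3}\right) 24 = -2240$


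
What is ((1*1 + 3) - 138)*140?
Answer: -18760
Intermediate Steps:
((1*1 + 3) - 138)*140 = ((1 + 3) - 138)*140 = (4 - 138)*140 = -134*140 = -18760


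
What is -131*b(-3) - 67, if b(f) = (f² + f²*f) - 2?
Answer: 2553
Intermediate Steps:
b(f) = -2 + f² + f³ (b(f) = (f² + f³) - 2 = -2 + f² + f³)
-131*b(-3) - 67 = -131*(-2 + (-3)² + (-3)³) - 67 = -131*(-2 + 9 - 27) - 67 = -131*(-20) - 67 = 2620 - 67 = 2553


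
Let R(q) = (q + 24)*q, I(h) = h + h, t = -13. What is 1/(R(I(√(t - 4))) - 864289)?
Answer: -I/(48*√17 + 864357*I) ≈ -1.1569e-6 - 2.649e-10*I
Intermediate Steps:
I(h) = 2*h
R(q) = q*(24 + q) (R(q) = (24 + q)*q = q*(24 + q))
1/(R(I(√(t - 4))) - 864289) = 1/((2*√(-13 - 4))*(24 + 2*√(-13 - 4)) - 864289) = 1/((2*√(-17))*(24 + 2*√(-17)) - 864289) = 1/((2*(I*√17))*(24 + 2*(I*√17)) - 864289) = 1/((2*I*√17)*(24 + 2*I*√17) - 864289) = 1/(2*I*√17*(24 + 2*I*√17) - 864289) = 1/(-864289 + 2*I*√17*(24 + 2*I*√17))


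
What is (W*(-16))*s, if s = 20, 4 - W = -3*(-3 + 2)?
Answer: -320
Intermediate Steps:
W = 1 (W = 4 - (-3)*(-3 + 2) = 4 - (-3)*(-1) = 4 - 1*3 = 4 - 3 = 1)
(W*(-16))*s = (1*(-16))*20 = -16*20 = -320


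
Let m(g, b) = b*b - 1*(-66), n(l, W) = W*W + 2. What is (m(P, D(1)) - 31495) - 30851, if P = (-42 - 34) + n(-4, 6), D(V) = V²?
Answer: -62279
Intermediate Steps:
n(l, W) = 2 + W² (n(l, W) = W² + 2 = 2 + W²)
P = -38 (P = (-42 - 34) + (2 + 6²) = -76 + (2 + 36) = -76 + 38 = -38)
m(g, b) = 66 + b² (m(g, b) = b² + 66 = 66 + b²)
(m(P, D(1)) - 31495) - 30851 = ((66 + (1²)²) - 31495) - 30851 = ((66 + 1²) - 31495) - 30851 = ((66 + 1) - 31495) - 30851 = (67 - 31495) - 30851 = -31428 - 30851 = -62279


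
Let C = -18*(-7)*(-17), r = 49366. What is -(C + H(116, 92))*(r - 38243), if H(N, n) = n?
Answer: 22802150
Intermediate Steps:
C = -2142 (C = 126*(-17) = -2142)
-(C + H(116, 92))*(r - 38243) = -(-2142 + 92)*(49366 - 38243) = -(-2050)*11123 = -1*(-22802150) = 22802150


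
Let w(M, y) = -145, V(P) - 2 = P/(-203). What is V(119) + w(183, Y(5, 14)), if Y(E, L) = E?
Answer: -4164/29 ≈ -143.59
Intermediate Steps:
V(P) = 2 - P/203 (V(P) = 2 + P/(-203) = 2 + P*(-1/203) = 2 - P/203)
V(119) + w(183, Y(5, 14)) = (2 - 1/203*119) - 145 = (2 - 17/29) - 145 = 41/29 - 145 = -4164/29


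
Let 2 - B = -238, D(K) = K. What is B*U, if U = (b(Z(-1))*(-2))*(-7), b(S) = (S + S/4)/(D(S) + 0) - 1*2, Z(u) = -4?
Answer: -2520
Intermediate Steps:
B = 240 (B = 2 - 1*(-238) = 2 + 238 = 240)
b(S) = -¾ (b(S) = (S + S/4)/(S + 0) - 1*2 = (S + S*(¼))/S - 2 = (S + S/4)/S - 2 = (5*S/4)/S - 2 = 5/4 - 2 = -¾)
U = -21/2 (U = -¾*(-2)*(-7) = (3/2)*(-7) = -21/2 ≈ -10.500)
B*U = 240*(-21/2) = -2520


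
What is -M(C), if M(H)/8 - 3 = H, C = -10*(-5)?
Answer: -424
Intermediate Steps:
C = 50
M(H) = 24 + 8*H
-M(C) = -(24 + 8*50) = -(24 + 400) = -1*424 = -424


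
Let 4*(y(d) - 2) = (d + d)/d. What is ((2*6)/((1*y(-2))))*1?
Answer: 24/5 ≈ 4.8000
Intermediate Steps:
y(d) = 5/2 (y(d) = 2 + ((d + d)/d)/4 = 2 + ((2*d)/d)/4 = 2 + (1/4)*2 = 2 + 1/2 = 5/2)
((2*6)/((1*y(-2))))*1 = ((2*6)/((1*(5/2))))*1 = (12/(5/2))*1 = (12*(2/5))*1 = (24/5)*1 = 24/5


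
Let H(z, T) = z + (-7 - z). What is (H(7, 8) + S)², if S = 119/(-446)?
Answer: 10504081/198916 ≈ 52.807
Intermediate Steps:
S = -119/446 (S = 119*(-1/446) = -119/446 ≈ -0.26682)
H(z, T) = -7
(H(7, 8) + S)² = (-7 - 119/446)² = (-3241/446)² = 10504081/198916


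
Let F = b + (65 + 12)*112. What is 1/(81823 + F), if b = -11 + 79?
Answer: 1/90515 ≈ 1.1048e-5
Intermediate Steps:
b = 68
F = 8692 (F = 68 + (65 + 12)*112 = 68 + 77*112 = 68 + 8624 = 8692)
1/(81823 + F) = 1/(81823 + 8692) = 1/90515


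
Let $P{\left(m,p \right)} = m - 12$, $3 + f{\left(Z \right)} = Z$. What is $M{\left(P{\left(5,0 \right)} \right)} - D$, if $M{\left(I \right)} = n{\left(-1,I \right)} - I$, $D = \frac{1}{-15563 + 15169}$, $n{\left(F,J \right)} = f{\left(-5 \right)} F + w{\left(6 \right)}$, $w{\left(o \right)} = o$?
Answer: $\frac{8275}{394} \approx 21.003$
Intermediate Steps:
$f{\left(Z \right)} = -3 + Z$
$n{\left(F,J \right)} = 6 - 8 F$ ($n{\left(F,J \right)} = \left(-3 - 5\right) F + 6 = - 8 F + 6 = 6 - 8 F$)
$P{\left(m,p \right)} = -12 + m$
$D = - \frac{1}{394}$ ($D = \frac{1}{-394} = - \frac{1}{394} \approx -0.0025381$)
$M{\left(I \right)} = 14 - I$ ($M{\left(I \right)} = \left(6 - -8\right) - I = \left(6 + 8\right) - I = 14 - I$)
$M{\left(P{\left(5,0 \right)} \right)} - D = \left(14 - \left(-12 + 5\right)\right) - - \frac{1}{394} = \left(14 - -7\right) + \frac{1}{394} = \left(14 + 7\right) + \frac{1}{394} = 21 + \frac{1}{394} = \frac{8275}{394}$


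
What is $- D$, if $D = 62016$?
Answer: $-62016$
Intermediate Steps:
$- D = \left(-1\right) 62016 = -62016$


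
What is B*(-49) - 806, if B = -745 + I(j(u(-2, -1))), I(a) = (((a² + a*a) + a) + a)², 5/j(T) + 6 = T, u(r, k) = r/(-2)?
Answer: 35699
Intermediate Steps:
u(r, k) = -r/2 (u(r, k) = r*(-½) = -r/2)
j(T) = 5/(-6 + T)
I(a) = (2*a + 2*a²)² (I(a) = (((a² + a²) + a) + a)² = ((2*a² + a) + a)² = ((a + 2*a²) + a)² = (2*a + 2*a²)²)
B = -745 (B = -745 + 4*(5/(-6 - ½*(-2)))²*(1 + 5/(-6 - ½*(-2)))² = -745 + 4*(5/(-6 + 1))²*(1 + 5/(-6 + 1))² = -745 + 4*(5/(-5))²*(1 + 5/(-5))² = -745 + 4*(5*(-⅕))²*(1 + 5*(-⅕))² = -745 + 4*(-1)²*(1 - 1)² = -745 + 4*1*0² = -745 + 4*1*0 = -745 + 0 = -745)
B*(-49) - 806 = -745*(-49) - 806 = 36505 - 806 = 35699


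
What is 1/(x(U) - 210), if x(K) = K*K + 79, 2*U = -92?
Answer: 1/1985 ≈ 0.00050378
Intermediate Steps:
U = -46 (U = (½)*(-92) = -46)
x(K) = 79 + K² (x(K) = K² + 79 = 79 + K²)
1/(x(U) - 210) = 1/((79 + (-46)²) - 210) = 1/((79 + 2116) - 210) = 1/(2195 - 210) = 1/1985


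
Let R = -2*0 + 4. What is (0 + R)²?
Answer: 16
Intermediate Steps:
R = 4 (R = 0 + 4 = 4)
(0 + R)² = (0 + 4)² = 4² = 16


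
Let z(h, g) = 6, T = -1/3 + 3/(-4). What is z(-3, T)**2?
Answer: 36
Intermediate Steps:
T = -13/12 (T = -1*1/3 + 3*(-1/4) = -1/3 - 3/4 = -13/12 ≈ -1.0833)
z(-3, T)**2 = 6**2 = 36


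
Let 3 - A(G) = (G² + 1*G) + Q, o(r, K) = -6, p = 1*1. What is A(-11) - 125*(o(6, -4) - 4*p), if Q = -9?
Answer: 1152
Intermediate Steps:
p = 1
A(G) = 12 - G - G² (A(G) = 3 - ((G² + 1*G) - 9) = 3 - ((G² + G) - 9) = 3 - ((G + G²) - 9) = 3 - (-9 + G + G²) = 3 + (9 - G - G²) = 12 - G - G²)
A(-11) - 125*(o(6, -4) - 4*p) = (12 - 1*(-11) - 1*(-11)²) - 125*(-6 - 4*1) = (12 + 11 - 1*121) - 125*(-6 - 4) = (12 + 11 - 121) - 125*(-10) = -98 + 1250 = 1152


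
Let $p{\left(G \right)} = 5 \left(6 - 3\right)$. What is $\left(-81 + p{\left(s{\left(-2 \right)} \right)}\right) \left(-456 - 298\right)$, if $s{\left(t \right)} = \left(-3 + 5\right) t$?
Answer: $49764$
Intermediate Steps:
$s{\left(t \right)} = 2 t$
$p{\left(G \right)} = 15$ ($p{\left(G \right)} = 5 \cdot 3 = 15$)
$\left(-81 + p{\left(s{\left(-2 \right)} \right)}\right) \left(-456 - 298\right) = \left(-81 + 15\right) \left(-456 - 298\right) = \left(-66\right) \left(-754\right) = 49764$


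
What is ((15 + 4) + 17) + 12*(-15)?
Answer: -144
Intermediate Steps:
((15 + 4) + 17) + 12*(-15) = (19 + 17) - 180 = 36 - 180 = -144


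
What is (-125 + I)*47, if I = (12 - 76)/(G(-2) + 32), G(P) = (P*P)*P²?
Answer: -17813/3 ≈ -5937.7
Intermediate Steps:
G(P) = P⁴ (G(P) = P²*P² = P⁴)
I = -4/3 (I = (12 - 76)/((-2)⁴ + 32) = -64/(16 + 32) = -64/48 = -64*1/48 = -4/3 ≈ -1.3333)
(-125 + I)*47 = (-125 - 4/3)*47 = -379/3*47 = -17813/3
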